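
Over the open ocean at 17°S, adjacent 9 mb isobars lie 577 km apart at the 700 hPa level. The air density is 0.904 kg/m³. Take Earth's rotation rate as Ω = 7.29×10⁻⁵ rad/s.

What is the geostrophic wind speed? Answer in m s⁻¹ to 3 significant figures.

Coriolis parameter at 17°S:
f = 2Ω sin φ = 2 × 7.29×10⁻⁵ × sin 17° = 4.26×10⁻⁵ s⁻¹
Pressure gradient: |∂P/∂n| = 900 Pa / 577000 m = 1.56×10⁻³ Pa/m
Geostrophic balance (pressure-gradient force = Coriolis force):
V_g = (1/(fρ)) |∂P/∂n| = 1.56×10⁻³ / (4.26×10⁻⁵ × 0.904) = 40.5 m/s

40.5 m s⁻¹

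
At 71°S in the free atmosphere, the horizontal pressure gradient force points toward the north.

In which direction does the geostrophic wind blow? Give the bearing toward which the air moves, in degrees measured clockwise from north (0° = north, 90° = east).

The pressure-gradient force points toward the north (bearing 000°).
Geostrophic balance: in the Southern Hemisphere the Coriolis force deflects motion to the left, so the geostrophic wind blows 90° to the left of the pressure-gradient force (low pressure on the right).
Rotating 000° by 90° counterclockwise gives 270° — the wind blows toward the west.

270°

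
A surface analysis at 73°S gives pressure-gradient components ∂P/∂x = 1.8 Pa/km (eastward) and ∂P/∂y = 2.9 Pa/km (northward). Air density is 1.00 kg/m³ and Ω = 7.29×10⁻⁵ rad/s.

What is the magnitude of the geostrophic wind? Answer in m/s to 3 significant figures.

Coriolis parameter at 73°S:
f = 2Ω sin φ = 2 × 7.29×10⁻⁵ × sin 73° = 1.39×10⁻⁴ s⁻¹
In the Southern Hemisphere f is negative: f = −1.39×10⁻⁴ s⁻¹.
Component geostrophic relations (x east, y north):
u_g = −(1/(fρ)) ∂P/∂y,  v_g = (1/(fρ)) ∂P/∂x
u_g = −(2.9×10⁻³)/(−1.39×10⁻⁴ × 1.00) = 20.8 m/s;  v_g = (1.8×10⁻³)/(−1.39×10⁻⁴ × 1.00) = −12.9 m/s
|V_g| = √(u_g² + v_g²) = 24.5 m/s

24.5 m/s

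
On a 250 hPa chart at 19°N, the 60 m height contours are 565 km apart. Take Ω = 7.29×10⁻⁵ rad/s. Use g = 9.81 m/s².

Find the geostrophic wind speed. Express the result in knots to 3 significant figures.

Coriolis parameter at 19°N:
f = 2Ω sin φ = 2 × 7.29×10⁻⁵ × sin 19° = 4.75×10⁻⁵ s⁻¹
Height gradient: |∂Z/∂n| = 60 m / 565000 m = 1.06×10⁻⁴
On a pressure surface, geostrophic balance gives V_g = (g/f)|∂Z/∂n|:
V_g = 9.81 × 1.06×10⁻⁴ / 4.75×10⁻⁵ = 21.9 m/s
Converting: 21.9 m/s × 1.944 = 42.7 knots

42.7 knots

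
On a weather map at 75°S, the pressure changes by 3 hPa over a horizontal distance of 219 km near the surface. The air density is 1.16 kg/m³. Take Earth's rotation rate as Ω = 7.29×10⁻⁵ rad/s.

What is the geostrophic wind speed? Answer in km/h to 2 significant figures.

30 km/h

Coriolis parameter at 75°S:
f = 2Ω sin φ = 2 × 7.29×10⁻⁵ × sin 75° = 1.41×10⁻⁴ s⁻¹
Pressure gradient: |∂P/∂n| = 300 Pa / 219000 m = 1.37×10⁻³ Pa/m
Geostrophic balance (pressure-gradient force = Coriolis force):
V_g = (1/(fρ)) |∂P/∂n| = 1.37×10⁻³ / (1.41×10⁻⁴ × 1.16) = 8.39 m/s
Converting: 8.39 m/s × 3.6 = 30 km/h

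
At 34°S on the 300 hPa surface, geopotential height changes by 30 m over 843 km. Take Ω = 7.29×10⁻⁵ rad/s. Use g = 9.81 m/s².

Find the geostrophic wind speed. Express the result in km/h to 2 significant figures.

Coriolis parameter at 34°S:
f = 2Ω sin φ = 2 × 7.29×10⁻⁵ × sin 34° = 8.15×10⁻⁵ s⁻¹
Height gradient: |∂Z/∂n| = 30 m / 843000 m = 3.56×10⁻⁵
On a pressure surface, geostrophic balance gives V_g = (g/f)|∂Z/∂n|:
V_g = 9.81 × 3.56×10⁻⁵ / 8.15×10⁻⁵ = 4.28 m/s
Converting: 4.28 m/s × 3.6 = 15 km/h

15 km/h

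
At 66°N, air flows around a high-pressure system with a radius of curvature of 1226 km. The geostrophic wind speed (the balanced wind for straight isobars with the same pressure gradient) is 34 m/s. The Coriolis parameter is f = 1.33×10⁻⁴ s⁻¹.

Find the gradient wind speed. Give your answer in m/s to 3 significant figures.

48.3 m/s

Around a high, pressure-gradient force acts outward with centrifugal, so Coriolis balances both:
fV = (1/ρ)|∂P/∂n| + V²/R  →  V² − fR·V + fR·V_g = 0
With fR = 1.33×10⁻⁴ × 1226×10³ m = 163 m/s:
V = [fR − √((fR)² − 4 fR V_g)]/2 = [163 − √(163² − 4×163×34)]/2 = 48.3 m/s
Supergeostrophic (V > V_g = 34 m/s), as expected around a high.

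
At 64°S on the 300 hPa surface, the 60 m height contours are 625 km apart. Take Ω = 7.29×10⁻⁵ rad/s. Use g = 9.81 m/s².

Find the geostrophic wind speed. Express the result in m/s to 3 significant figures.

7.19 m/s

Coriolis parameter at 64°S:
f = 2Ω sin φ = 2 × 7.29×10⁻⁵ × sin 64° = 1.31×10⁻⁴ s⁻¹
Height gradient: |∂Z/∂n| = 60 m / 625000 m = 9.60×10⁻⁵
On a pressure surface, geostrophic balance gives V_g = (g/f)|∂Z/∂n|:
V_g = 9.81 × 9.60×10⁻⁵ / 1.31×10⁻⁴ = 7.19 m/s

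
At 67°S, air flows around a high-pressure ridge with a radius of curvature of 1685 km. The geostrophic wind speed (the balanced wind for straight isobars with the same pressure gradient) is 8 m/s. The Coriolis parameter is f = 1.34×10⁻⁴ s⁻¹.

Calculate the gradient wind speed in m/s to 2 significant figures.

8.3 m/s

Around a high, pressure-gradient force acts outward with centrifugal, so Coriolis balances both:
fV = (1/ρ)|∂P/∂n| + V²/R  →  V² − fR·V + fR·V_g = 0
With fR = 1.34×10⁻⁴ × 1685×10³ m = 226 m/s:
V = [fR − √((fR)² − 4 fR V_g)]/2 = [226 − √(226² − 4×226×8)]/2 = 8.31 m/s
Supergeostrophic (V > V_g = 8 m/s), as expected around a high.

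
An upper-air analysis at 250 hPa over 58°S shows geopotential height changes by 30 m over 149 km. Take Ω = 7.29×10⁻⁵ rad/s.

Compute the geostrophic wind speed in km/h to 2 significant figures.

58 km/h

Coriolis parameter at 58°S:
f = 2Ω sin φ = 2 × 7.29×10⁻⁵ × sin 58° = 1.24×10⁻⁴ s⁻¹
Height gradient: |∂Z/∂n| = 30 m / 149000 m = 2.01×10⁻⁴
On a pressure surface, geostrophic balance gives V_g = (g/f)|∂Z/∂n|:
V_g = 9.81 × 2.01×10⁻⁴ / 1.24×10⁻⁴ = 16.0 m/s
Converting: 16.0 m/s × 3.6 = 58 km/h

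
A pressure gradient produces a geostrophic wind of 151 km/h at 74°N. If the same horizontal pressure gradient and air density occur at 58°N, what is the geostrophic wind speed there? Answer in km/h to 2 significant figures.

With the same pressure gradient and density, V_g ∝ 1/f ∝ 1/sin φ.
V₂ = V₁ · sin φ₁ / sin φ₂ = 151 × sin 74° / sin 58°
V₂ = 151 × 0.9613/0.8480 = 170 km/h

170 km/h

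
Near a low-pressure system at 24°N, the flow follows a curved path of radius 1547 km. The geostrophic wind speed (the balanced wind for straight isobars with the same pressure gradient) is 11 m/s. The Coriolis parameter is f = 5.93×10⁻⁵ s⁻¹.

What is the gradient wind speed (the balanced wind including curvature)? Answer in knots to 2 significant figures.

19 knots

Around a low, centrifugal force acts outward with Coriolis, so pressure-gradient force balances both:
(1/ρ)|∂P/∂n| = fV + V²/R  →  V² + fR·V − fR·V_g = 0
With fR = 5.93×10⁻⁵ × 1547×10³ m = 91.7 m/s:
V = [−fR + √((fR)² + 4 fR V_g)]/2 = [−91.7 + √(91.7² + 4×91.7×11)]/2 = 9.93 m/s
Subgeostrophic (V < V_g = 11 m/s), as expected around a low.
Converting: 9.93 m/s × 1.944 = 19 knots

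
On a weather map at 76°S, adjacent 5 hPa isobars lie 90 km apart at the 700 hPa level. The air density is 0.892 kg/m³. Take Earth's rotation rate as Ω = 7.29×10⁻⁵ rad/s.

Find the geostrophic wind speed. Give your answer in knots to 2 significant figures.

Coriolis parameter at 76°S:
f = 2Ω sin φ = 2 × 7.29×10⁻⁵ × sin 76° = 1.41×10⁻⁴ s⁻¹
Pressure gradient: |∂P/∂n| = 500 Pa / 90000 m = 5.56×10⁻³ Pa/m
Geostrophic balance (pressure-gradient force = Coriolis force):
V_g = (1/(fρ)) |∂P/∂n| = 5.56×10⁻³ / (1.41×10⁻⁴ × 0.892) = 44.0 m/s
Converting: 44.0 m/s × 1.944 = 86 knots

86 knots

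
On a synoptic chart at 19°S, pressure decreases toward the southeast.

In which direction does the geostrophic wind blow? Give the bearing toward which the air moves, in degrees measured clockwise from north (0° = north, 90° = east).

045°

The pressure-gradient force points toward the southeast (bearing 135°).
Geostrophic balance: in the Southern Hemisphere the Coriolis force deflects motion to the left, so the geostrophic wind blows 90° to the left of the pressure-gradient force (low pressure on the right).
Rotating 135° by 90° counterclockwise gives 045° — the wind blows toward the northeast.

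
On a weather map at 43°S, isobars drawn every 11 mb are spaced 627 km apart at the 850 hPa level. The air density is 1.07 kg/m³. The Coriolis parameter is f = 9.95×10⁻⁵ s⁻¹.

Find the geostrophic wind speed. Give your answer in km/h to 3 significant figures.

59.3 km/h

Pressure gradient: |∂P/∂n| = 1100 Pa / 627000 m = 1.75×10⁻³ Pa/m
Geostrophic balance (pressure-gradient force = Coriolis force):
V_g = (1/(fρ)) |∂P/∂n| = 1.75×10⁻³ / (9.95×10⁻⁵ × 1.07) = 16.5 m/s
Converting: 16.5 m/s × 3.6 = 59.3 km/h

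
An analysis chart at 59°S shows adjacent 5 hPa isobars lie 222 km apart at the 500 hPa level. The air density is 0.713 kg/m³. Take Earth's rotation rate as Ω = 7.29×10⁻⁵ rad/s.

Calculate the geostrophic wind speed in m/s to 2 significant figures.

25 m/s

Coriolis parameter at 59°S:
f = 2Ω sin φ = 2 × 7.29×10⁻⁵ × sin 59° = 1.25×10⁻⁴ s⁻¹
Pressure gradient: |∂P/∂n| = 500 Pa / 222000 m = 2.25×10⁻³ Pa/m
Geostrophic balance (pressure-gradient force = Coriolis force):
V_g = (1/(fρ)) |∂P/∂n| = 2.25×10⁻³ / (1.25×10⁻⁴ × 0.713) = 25.3 m/s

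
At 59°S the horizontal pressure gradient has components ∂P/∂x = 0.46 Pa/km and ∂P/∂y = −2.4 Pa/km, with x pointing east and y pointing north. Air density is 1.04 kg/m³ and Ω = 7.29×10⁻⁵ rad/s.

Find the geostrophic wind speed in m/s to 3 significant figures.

Coriolis parameter at 59°S:
f = 2Ω sin φ = 2 × 7.29×10⁻⁵ × sin 59° = 1.25×10⁻⁴ s⁻¹
In the Southern Hemisphere f is negative: f = −1.25×10⁻⁴ s⁻¹.
Component geostrophic relations (x east, y north):
u_g = −(1/(fρ)) ∂P/∂y,  v_g = (1/(fρ)) ∂P/∂x
u_g = −(−2.4×10⁻³)/(−1.25×10⁻⁴ × 1.04) = −18.5 m/s;  v_g = (0.46×10⁻³)/(−1.25×10⁻⁴ × 1.04) = −3.54 m/s
|V_g| = √(u_g² + v_g²) = 18.8 m/s

18.8 m/s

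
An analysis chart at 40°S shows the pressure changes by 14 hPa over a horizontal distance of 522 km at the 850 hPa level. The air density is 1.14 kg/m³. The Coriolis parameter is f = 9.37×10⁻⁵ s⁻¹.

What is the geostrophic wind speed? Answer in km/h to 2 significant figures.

Pressure gradient: |∂P/∂n| = 1400 Pa / 522000 m = 2.68×10⁻³ Pa/m
Geostrophic balance (pressure-gradient force = Coriolis force):
V_g = (1/(fρ)) |∂P/∂n| = 2.68×10⁻³ / (9.37×10⁻⁵ × 1.14) = 25.1 m/s
Converting: 25.1 m/s × 3.6 = 90 km/h

90 km/h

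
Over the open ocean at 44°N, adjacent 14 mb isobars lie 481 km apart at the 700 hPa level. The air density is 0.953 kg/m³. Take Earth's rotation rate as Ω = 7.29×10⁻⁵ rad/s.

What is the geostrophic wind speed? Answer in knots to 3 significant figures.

58.6 knots

Coriolis parameter at 44°N:
f = 2Ω sin φ = 2 × 7.29×10⁻⁵ × sin 44° = 1.01×10⁻⁴ s⁻¹
Pressure gradient: |∂P/∂n| = 1400 Pa / 481000 m = 2.91×10⁻³ Pa/m
Geostrophic balance (pressure-gradient force = Coriolis force):
V_g = (1/(fρ)) |∂P/∂n| = 2.91×10⁻³ / (1.01×10⁻⁴ × 0.953) = 30.2 m/s
Converting: 30.2 m/s × 1.944 = 58.6 knots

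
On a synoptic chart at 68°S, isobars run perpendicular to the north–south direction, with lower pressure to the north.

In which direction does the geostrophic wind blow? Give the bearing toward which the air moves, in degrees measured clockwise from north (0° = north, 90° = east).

The pressure-gradient force points toward the north (bearing 000°).
Geostrophic balance: in the Southern Hemisphere the Coriolis force deflects motion to the left, so the geostrophic wind blows 90° to the left of the pressure-gradient force (low pressure on the right).
Rotating 000° by 90° counterclockwise gives 270° — the wind blows toward the west.

270°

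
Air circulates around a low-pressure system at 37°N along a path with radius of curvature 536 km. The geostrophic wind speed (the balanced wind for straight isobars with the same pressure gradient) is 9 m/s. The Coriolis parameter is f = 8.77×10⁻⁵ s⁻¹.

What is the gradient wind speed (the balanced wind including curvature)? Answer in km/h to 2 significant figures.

Around a low, centrifugal force acts outward with Coriolis, so pressure-gradient force balances both:
(1/ρ)|∂P/∂n| = fV + V²/R  →  V² + fR·V − fR·V_g = 0
With fR = 8.77×10⁻⁵ × 536×10³ m = 47.0 m/s:
V = [−fR + √((fR)² + 4 fR V_g)]/2 = [−47.0 + √(47.0² + 4×47.0×9)]/2 = 7.73 m/s
Subgeostrophic (V < V_g = 9 m/s), as expected around a low.
Converting: 7.73 m/s × 3.6 = 28 km/h

28 km/h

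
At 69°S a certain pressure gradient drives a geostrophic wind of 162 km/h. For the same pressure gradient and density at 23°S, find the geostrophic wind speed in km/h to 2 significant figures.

With the same pressure gradient and density, V_g ∝ 1/f ∝ 1/sin φ.
V₂ = V₁ · sin φ₁ / sin φ₂ = 162 × sin 69° / sin 23°
V₂ = 162 × 0.9336/0.3907 = 390 km/h

390 km/h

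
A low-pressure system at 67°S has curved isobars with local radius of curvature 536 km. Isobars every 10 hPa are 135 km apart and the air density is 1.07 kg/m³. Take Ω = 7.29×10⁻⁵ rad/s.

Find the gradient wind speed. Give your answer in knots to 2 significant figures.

Coriolis parameter at 67°S:
f = 2Ω sin φ = 2 × 7.29×10⁻⁵ × sin 67° = 1.34×10⁻⁴ s⁻¹
Pressure gradient: |∂P/∂n| = 1000 Pa / 135000 m = 7.41×10⁻³ Pa/m
Geostrophic speed: V_g = |∂P/∂n|/(fρ) = 7.41×10⁻³/(1.34×10⁻⁴ × 1.07) = 51.6 m/s
Around a low, centrifugal force acts outward with Coriolis, so pressure-gradient force balances both:
(1/ρ)|∂P/∂n| = fV + V²/R  →  V² + fR·V − fR·V_g = 0
With fR = 1.34×10⁻⁴ × 536×10³ m = 71.9 m/s:
V = [−fR + √((fR)² + 4 fR V_g)]/2 = [−71.9 + √(71.9² + 4×71.9×51.6)]/2 = 34.8 m/s
Subgeostrophic (V < V_g = 51.6 m/s), as expected around a low.
Converting: 34.8 m/s × 1.944 = 68 knots

68 knots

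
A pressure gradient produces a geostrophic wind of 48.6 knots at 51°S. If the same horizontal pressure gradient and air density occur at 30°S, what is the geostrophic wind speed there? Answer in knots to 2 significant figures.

With the same pressure gradient and density, V_g ∝ 1/f ∝ 1/sin φ.
V₂ = V₁ · sin φ₁ / sin φ₂ = 48.6 × sin 51° / sin 30°
V₂ = 48.6 × 0.7771/0.5000 = 76 knots

76 knots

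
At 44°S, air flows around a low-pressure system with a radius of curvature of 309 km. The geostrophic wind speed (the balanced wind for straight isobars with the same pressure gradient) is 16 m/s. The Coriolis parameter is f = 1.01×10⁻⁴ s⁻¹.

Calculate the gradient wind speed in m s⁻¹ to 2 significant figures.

12 m s⁻¹

Around a low, centrifugal force acts outward with Coriolis, so pressure-gradient force balances both:
(1/ρ)|∂P/∂n| = fV + V²/R  →  V² + fR·V − fR·V_g = 0
With fR = 1.01×10⁻⁴ × 309×10³ m = 31.2 m/s:
V = [−fR + √((fR)² + 4 fR V_g)]/2 = [−31.2 + √(31.2² + 4×31.2×16)]/2 = 11.7 m/s
Subgeostrophic (V < V_g = 16 m/s), as expected around a low.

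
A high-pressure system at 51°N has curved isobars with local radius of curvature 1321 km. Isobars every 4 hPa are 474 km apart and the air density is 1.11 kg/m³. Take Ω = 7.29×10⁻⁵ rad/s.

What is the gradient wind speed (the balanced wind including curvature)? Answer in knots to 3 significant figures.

13.7 knots

Coriolis parameter at 51°N:
f = 2Ω sin φ = 2 × 7.29×10⁻⁵ × sin 51° = 1.13×10⁻⁴ s⁻¹
Pressure gradient: |∂P/∂n| = 400 Pa / 474000 m = 8.44×10⁻⁴ Pa/m
Geostrophic speed: V_g = |∂P/∂n|/(fρ) = 8.44×10⁻⁴/(1.13×10⁻⁴ × 1.11) = 6.71 m/s
Around a high, pressure-gradient force acts outward with centrifugal, so Coriolis balances both:
fV = (1/ρ)|∂P/∂n| + V²/R  →  V² − fR·V + fR·V_g = 0
With fR = 1.13×10⁻⁴ × 1321×10³ m = 150 m/s:
V = [fR − √((fR)² − 4 fR V_g)]/2 = [150 − √(150² − 4×150×6.71)]/2 = 7.04 m/s
Supergeostrophic (V > V_g = 6.71 m/s), as expected around a high.
Converting: 7.04 m/s × 1.944 = 13.7 knots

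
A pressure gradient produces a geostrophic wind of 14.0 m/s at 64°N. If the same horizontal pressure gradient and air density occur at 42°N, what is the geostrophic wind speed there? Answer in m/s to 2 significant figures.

19 m/s

With the same pressure gradient and density, V_g ∝ 1/f ∝ 1/sin φ.
V₂ = V₁ · sin φ₁ / sin φ₂ = 14.0 × sin 64° / sin 42°
V₂ = 14.0 × 0.8988/0.6691 = 19 m/s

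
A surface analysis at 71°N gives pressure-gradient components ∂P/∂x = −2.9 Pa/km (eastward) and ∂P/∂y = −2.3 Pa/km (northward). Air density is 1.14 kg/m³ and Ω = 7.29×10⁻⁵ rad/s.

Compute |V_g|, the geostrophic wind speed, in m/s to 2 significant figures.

Coriolis parameter at 71°N:
f = 2Ω sin φ = 2 × 7.29×10⁻⁵ × sin 71° = 1.38×10⁻⁴ s⁻¹
Component geostrophic relations (x east, y north):
u_g = −(1/(fρ)) ∂P/∂y,  v_g = (1/(fρ)) ∂P/∂x
u_g = −(−2.3×10⁻³)/(1.38×10⁻⁴ × 1.14) = 14.6 m/s;  v_g = (−2.9×10⁻³)/(1.38×10⁻⁴ × 1.14) = −18.5 m/s
|V_g| = √(u_g² + v_g²) = 23.6 m/s

24 m/s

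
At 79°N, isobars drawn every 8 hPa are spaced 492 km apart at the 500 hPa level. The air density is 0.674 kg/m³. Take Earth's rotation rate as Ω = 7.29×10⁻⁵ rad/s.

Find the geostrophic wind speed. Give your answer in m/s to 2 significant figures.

Coriolis parameter at 79°N:
f = 2Ω sin φ = 2 × 7.29×10⁻⁵ × sin 79° = 1.43×10⁻⁴ s⁻¹
Pressure gradient: |∂P/∂n| = 800 Pa / 492000 m = 1.63×10⁻³ Pa/m
Geostrophic balance (pressure-gradient force = Coriolis force):
V_g = (1/(fρ)) |∂P/∂n| = 1.63×10⁻³ / (1.43×10⁻⁴ × 0.674) = 16.9 m/s

17 m/s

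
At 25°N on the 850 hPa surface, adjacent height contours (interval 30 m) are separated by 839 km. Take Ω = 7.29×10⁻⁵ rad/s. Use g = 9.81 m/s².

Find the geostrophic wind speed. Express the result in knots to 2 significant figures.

Coriolis parameter at 25°N:
f = 2Ω sin φ = 2 × 7.29×10⁻⁵ × sin 25° = 6.16×10⁻⁵ s⁻¹
Height gradient: |∂Z/∂n| = 30 m / 839000 m = 3.58×10⁻⁵
On a pressure surface, geostrophic balance gives V_g = (g/f)|∂Z/∂n|:
V_g = 9.81 × 3.58×10⁻⁵ / 6.16×10⁻⁵ = 5.69 m/s
Converting: 5.69 m/s × 1.944 = 11 knots

11 knots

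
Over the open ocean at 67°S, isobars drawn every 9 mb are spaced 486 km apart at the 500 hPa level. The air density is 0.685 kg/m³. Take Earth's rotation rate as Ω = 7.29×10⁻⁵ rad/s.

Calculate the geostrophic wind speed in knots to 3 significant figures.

Coriolis parameter at 67°S:
f = 2Ω sin φ = 2 × 7.29×10⁻⁵ × sin 67° = 1.34×10⁻⁴ s⁻¹
Pressure gradient: |∂P/∂n| = 900 Pa / 486000 m = 1.85×10⁻³ Pa/m
Geostrophic balance (pressure-gradient force = Coriolis force):
V_g = (1/(fρ)) |∂P/∂n| = 1.85×10⁻³ / (1.34×10⁻⁴ × 0.685) = 20.1 m/s
Converting: 20.1 m/s × 1.944 = 39.2 knots

39.2 knots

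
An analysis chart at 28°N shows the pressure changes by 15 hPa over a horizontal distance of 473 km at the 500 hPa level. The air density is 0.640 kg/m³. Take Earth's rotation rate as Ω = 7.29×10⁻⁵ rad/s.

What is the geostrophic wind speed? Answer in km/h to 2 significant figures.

Coriolis parameter at 28°N:
f = 2Ω sin φ = 2 × 7.29×10⁻⁵ × sin 28° = 6.84×10⁻⁵ s⁻¹
Pressure gradient: |∂P/∂n| = 1500 Pa / 473000 m = 3.17×10⁻³ Pa/m
Geostrophic balance (pressure-gradient force = Coriolis force):
V_g = (1/(fρ)) |∂P/∂n| = 3.17×10⁻³ / (6.84×10⁻⁵ × 0.640) = 72.4 m/s
Converting: 72.4 m/s × 3.6 = 260 km/h

260 km/h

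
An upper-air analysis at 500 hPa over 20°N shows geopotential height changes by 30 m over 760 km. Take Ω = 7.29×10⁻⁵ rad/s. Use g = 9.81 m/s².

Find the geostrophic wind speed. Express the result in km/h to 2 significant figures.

28 km/h

Coriolis parameter at 20°N:
f = 2Ω sin φ = 2 × 7.29×10⁻⁵ × sin 20° = 4.99×10⁻⁵ s⁻¹
Height gradient: |∂Z/∂n| = 30 m / 760000 m = 3.95×10⁻⁵
On a pressure surface, geostrophic balance gives V_g = (g/f)|∂Z/∂n|:
V_g = 9.81 × 3.95×10⁻⁵ / 4.99×10⁻⁵ = 7.77 m/s
Converting: 7.77 m/s × 3.6 = 28 km/h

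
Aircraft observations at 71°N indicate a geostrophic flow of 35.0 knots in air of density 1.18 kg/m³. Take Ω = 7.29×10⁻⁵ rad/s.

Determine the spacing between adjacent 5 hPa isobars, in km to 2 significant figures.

170 km

Coriolis parameter at 71°N:
f = 2Ω sin φ = 2 × 7.29×10⁻⁵ × sin 71° = 1.38×10⁻⁴ s⁻¹
Wind speed in SI: 35.0 knots = 18.0 m/s
Geostrophic balance rearranged: |∂P/∂n| = f ρ V_g
|∂P/∂n| = 1.38×10⁻⁴ × 1.18 × 18.0 = 2.93×10⁻³ Pa/m
Isobar spacing: Δn = ΔP/|∂P/∂n| = 500 Pa / 2.93×10⁻³ Pa/m = 170708 m ≈ 170 km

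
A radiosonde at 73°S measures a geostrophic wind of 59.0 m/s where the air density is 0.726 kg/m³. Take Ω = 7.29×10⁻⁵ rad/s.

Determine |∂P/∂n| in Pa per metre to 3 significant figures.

5.97×10⁻³ Pa/m

Coriolis parameter at 73°S:
f = 2Ω sin φ = 2 × 7.29×10⁻⁵ × sin 73° = 1.39×10⁻⁴ s⁻¹
Geostrophic balance rearranged: |∂P/∂n| = f ρ V_g
|∂P/∂n| = 1.39×10⁻⁴ × 0.726 × 59.0 = 5.97×10⁻³ Pa/m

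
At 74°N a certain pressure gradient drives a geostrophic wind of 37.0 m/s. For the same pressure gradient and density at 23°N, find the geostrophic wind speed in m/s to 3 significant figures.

With the same pressure gradient and density, V_g ∝ 1/f ∝ 1/sin φ.
V₂ = V₁ · sin φ₁ / sin φ₂ = 37.0 × sin 74° / sin 23°
V₂ = 37.0 × 0.9613/0.3907 = 91.0 m/s

91.0 m/s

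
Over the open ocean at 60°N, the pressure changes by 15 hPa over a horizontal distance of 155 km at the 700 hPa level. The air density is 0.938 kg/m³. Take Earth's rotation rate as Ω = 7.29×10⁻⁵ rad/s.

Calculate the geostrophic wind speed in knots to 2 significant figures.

Coriolis parameter at 60°N:
f = 2Ω sin φ = 2 × 7.29×10⁻⁵ × sin 60° = 1.26×10⁻⁴ s⁻¹
Pressure gradient: |∂P/∂n| = 1500 Pa / 155000 m = 9.68×10⁻³ Pa/m
Geostrophic balance (pressure-gradient force = Coriolis force):
V_g = (1/(fρ)) |∂P/∂n| = 9.68×10⁻³ / (1.26×10⁻⁴ × 0.938) = 81.7 m/s
Converting: 81.7 m/s × 1.944 = 160 knots

160 knots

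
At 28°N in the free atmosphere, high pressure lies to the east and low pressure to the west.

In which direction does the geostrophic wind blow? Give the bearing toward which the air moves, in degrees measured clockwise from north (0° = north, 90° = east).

000°

The pressure-gradient force points toward the west (bearing 270°).
Geostrophic balance: in the Northern Hemisphere the Coriolis force deflects motion to the right, so the geostrophic wind blows 90° to the right of the pressure-gradient force (low pressure on the left).
Rotating 270° by 90° clockwise gives 000° — the wind blows toward the north.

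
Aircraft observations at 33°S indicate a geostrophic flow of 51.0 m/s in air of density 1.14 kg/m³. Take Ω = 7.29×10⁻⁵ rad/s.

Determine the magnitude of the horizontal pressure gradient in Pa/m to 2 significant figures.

Coriolis parameter at 33°S:
f = 2Ω sin φ = 2 × 7.29×10⁻⁵ × sin 33° = 7.94×10⁻⁵ s⁻¹
Geostrophic balance rearranged: |∂P/∂n| = f ρ V_g
|∂P/∂n| = 7.94×10⁻⁵ × 1.14 × 51.0 = 4.62×10⁻³ Pa/m

4.6×10⁻³ Pa/m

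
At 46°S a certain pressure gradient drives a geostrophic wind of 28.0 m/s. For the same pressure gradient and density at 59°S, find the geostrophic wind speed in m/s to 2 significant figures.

23 m/s

With the same pressure gradient and density, V_g ∝ 1/f ∝ 1/sin φ.
V₂ = V₁ · sin φ₁ / sin φ₂ = 28.0 × sin 46° / sin 59°
V₂ = 28.0 × 0.7193/0.8572 = 23 m/s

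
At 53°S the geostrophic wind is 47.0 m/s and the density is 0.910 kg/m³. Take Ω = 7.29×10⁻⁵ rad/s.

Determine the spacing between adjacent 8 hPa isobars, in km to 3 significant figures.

161 km

Coriolis parameter at 53°S:
f = 2Ω sin φ = 2 × 7.29×10⁻⁵ × sin 53° = 1.16×10⁻⁴ s⁻¹
Geostrophic balance rearranged: |∂P/∂n| = f ρ V_g
|∂P/∂n| = 1.16×10⁻⁴ × 0.910 × 47.0 = 4.98×10⁻³ Pa/m
Isobar spacing: Δn = ΔP/|∂P/∂n| = 800 Pa / 4.98×10⁻³ Pa/m = 160637 m ≈ 161 km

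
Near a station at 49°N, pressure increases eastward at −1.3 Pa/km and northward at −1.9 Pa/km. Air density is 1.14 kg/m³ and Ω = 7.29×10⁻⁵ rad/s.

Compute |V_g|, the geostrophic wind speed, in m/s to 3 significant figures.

Coriolis parameter at 49°N:
f = 2Ω sin φ = 2 × 7.29×10⁻⁵ × sin 49° = 1.10×10⁻⁴ s⁻¹
Component geostrophic relations (x east, y north):
u_g = −(1/(fρ)) ∂P/∂y,  v_g = (1/(fρ)) ∂P/∂x
u_g = −(−1.9×10⁻³)/(1.10×10⁻⁴ × 1.14) = 15.1 m/s;  v_g = (−1.3×10⁻³)/(1.10×10⁻⁴ × 1.14) = −10.4 m/s
|V_g| = √(u_g² + v_g²) = 18.4 m/s

18.4 m/s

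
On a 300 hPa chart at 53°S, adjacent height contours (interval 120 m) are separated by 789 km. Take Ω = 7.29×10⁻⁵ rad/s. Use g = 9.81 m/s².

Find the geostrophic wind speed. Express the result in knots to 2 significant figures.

25 knots

Coriolis parameter at 53°S:
f = 2Ω sin φ = 2 × 7.29×10⁻⁵ × sin 53° = 1.16×10⁻⁴ s⁻¹
Height gradient: |∂Z/∂n| = 120 m / 789000 m = 1.52×10⁻⁴
On a pressure surface, geostrophic balance gives V_g = (g/f)|∂Z/∂n|:
V_g = 9.81 × 1.52×10⁻⁴ / 1.16×10⁻⁴ = 12.8 m/s
Converting: 12.8 m/s × 1.944 = 25 knots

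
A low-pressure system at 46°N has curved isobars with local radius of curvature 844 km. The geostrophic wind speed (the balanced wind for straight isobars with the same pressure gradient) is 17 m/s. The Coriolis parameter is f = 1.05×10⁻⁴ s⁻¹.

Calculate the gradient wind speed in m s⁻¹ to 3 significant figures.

14.6 m s⁻¹

Around a low, centrifugal force acts outward with Coriolis, so pressure-gradient force balances both:
(1/ρ)|∂P/∂n| = fV + V²/R  →  V² + fR·V − fR·V_g = 0
With fR = 1.05×10⁻⁴ × 844×10³ m = 88.6 m/s:
V = [−fR + √((fR)² + 4 fR V_g)]/2 = [−88.6 + √(88.6² + 4×88.6×17)]/2 = 14.6 m/s
Subgeostrophic (V < V_g = 17 m/s), as expected around a low.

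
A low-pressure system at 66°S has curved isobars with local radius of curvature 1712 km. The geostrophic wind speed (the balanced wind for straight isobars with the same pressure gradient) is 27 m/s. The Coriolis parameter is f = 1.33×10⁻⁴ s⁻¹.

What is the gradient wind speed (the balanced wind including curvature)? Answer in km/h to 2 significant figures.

Around a low, centrifugal force acts outward with Coriolis, so pressure-gradient force balances both:
(1/ρ)|∂P/∂n| = fV + V²/R  →  V² + fR·V − fR·V_g = 0
With fR = 1.33×10⁻⁴ × 1712×10³ m = 228 m/s:
V = [−fR + √((fR)² + 4 fR V_g)]/2 = [−228 + √(228² + 4×228×27)]/2 = 24.4 m/s
Subgeostrophic (V < V_g = 27 m/s), as expected around a low.
Converting: 24.4 m/s × 3.6 = 88 km/h

88 km/h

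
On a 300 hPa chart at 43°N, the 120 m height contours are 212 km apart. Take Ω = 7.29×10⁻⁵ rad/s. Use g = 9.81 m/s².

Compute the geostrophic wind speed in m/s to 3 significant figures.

55.8 m/s

Coriolis parameter at 43°N:
f = 2Ω sin φ = 2 × 7.29×10⁻⁵ × sin 43° = 9.94×10⁻⁵ s⁻¹
Height gradient: |∂Z/∂n| = 120 m / 212000 m = 5.66×10⁻⁴
On a pressure surface, geostrophic balance gives V_g = (g/f)|∂Z/∂n|:
V_g = 9.81 × 5.66×10⁻⁴ / 9.94×10⁻⁵ = 55.8 m/s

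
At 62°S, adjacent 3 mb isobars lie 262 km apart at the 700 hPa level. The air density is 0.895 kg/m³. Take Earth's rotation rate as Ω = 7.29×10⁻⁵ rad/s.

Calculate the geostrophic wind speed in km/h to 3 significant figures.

35.8 km/h

Coriolis parameter at 62°S:
f = 2Ω sin φ = 2 × 7.29×10⁻⁵ × sin 62° = 1.29×10⁻⁴ s⁻¹
Pressure gradient: |∂P/∂n| = 300 Pa / 262000 m = 1.15×10⁻³ Pa/m
Geostrophic balance (pressure-gradient force = Coriolis force):
V_g = (1/(fρ)) |∂P/∂n| = 1.15×10⁻³ / (1.29×10⁻⁴ × 0.895) = 9.94 m/s
Converting: 9.94 m/s × 3.6 = 35.8 km/h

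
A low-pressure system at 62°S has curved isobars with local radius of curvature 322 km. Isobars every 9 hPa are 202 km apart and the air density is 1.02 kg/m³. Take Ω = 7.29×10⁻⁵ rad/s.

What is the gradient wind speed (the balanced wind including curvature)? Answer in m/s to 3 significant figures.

22.1 m/s

Coriolis parameter at 62°S:
f = 2Ω sin φ = 2 × 7.29×10⁻⁵ × sin 62° = 1.29×10⁻⁴ s⁻¹
Pressure gradient: |∂P/∂n| = 900 Pa / 202000 m = 4.46×10⁻³ Pa/m
Geostrophic speed: V_g = |∂P/∂n|/(fρ) = 4.46×10⁻³/(1.29×10⁻⁴ × 1.02) = 33.9 m/s
Around a low, centrifugal force acts outward with Coriolis, so pressure-gradient force balances both:
(1/ρ)|∂P/∂n| = fV + V²/R  →  V² + fR·V − fR·V_g = 0
With fR = 1.29×10⁻⁴ × 322×10³ m = 41.5 m/s:
V = [−fR + √((fR)² + 4 fR V_g)]/2 = [−41.5 + √(41.5² + 4×41.5×33.9)]/2 = 22.1 m/s
Subgeostrophic (V < V_g = 33.9 m/s), as expected around a low.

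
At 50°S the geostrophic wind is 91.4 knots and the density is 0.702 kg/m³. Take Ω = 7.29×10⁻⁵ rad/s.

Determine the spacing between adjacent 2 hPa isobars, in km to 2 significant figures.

54 km

Coriolis parameter at 50°S:
f = 2Ω sin φ = 2 × 7.29×10⁻⁵ × sin 50° = 1.12×10⁻⁴ s⁻¹
Wind speed in SI: 91.4 knots = 47.0 m/s
Geostrophic balance rearranged: |∂P/∂n| = f ρ V_g
|∂P/∂n| = 1.12×10⁻⁴ × 0.702 × 47.0 = 3.69×10⁻³ Pa/m
Isobar spacing: Δn = ΔP/|∂P/∂n| = 200 Pa / 3.69×10⁻³ Pa/m = 54250 m ≈ 54 km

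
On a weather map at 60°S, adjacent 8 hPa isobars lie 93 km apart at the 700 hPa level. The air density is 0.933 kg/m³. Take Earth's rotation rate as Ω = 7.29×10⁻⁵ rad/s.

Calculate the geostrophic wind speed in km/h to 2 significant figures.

260 km/h

Coriolis parameter at 60°S:
f = 2Ω sin φ = 2 × 7.29×10⁻⁵ × sin 60° = 1.26×10⁻⁴ s⁻¹
Pressure gradient: |∂P/∂n| = 800 Pa / 93000 m = 8.60×10⁻³ Pa/m
Geostrophic balance (pressure-gradient force = Coriolis force):
V_g = (1/(fρ)) |∂P/∂n| = 8.60×10⁻³ / (1.26×10⁻⁴ × 0.933) = 73.0 m/s
Converting: 73.0 m/s × 3.6 = 260 km/h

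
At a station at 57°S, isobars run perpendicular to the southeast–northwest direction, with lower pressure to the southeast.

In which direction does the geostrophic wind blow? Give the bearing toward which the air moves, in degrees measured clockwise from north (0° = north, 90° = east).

045°

The pressure-gradient force points toward the southeast (bearing 135°).
Geostrophic balance: in the Southern Hemisphere the Coriolis force deflects motion to the left, so the geostrophic wind blows 90° to the left of the pressure-gradient force (low pressure on the right).
Rotating 135° by 90° counterclockwise gives 045° — the wind blows toward the northeast.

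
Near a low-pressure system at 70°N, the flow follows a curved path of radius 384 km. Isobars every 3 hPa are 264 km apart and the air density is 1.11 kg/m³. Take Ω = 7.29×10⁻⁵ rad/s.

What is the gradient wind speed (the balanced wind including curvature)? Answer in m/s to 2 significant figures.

6.6 m/s

Coriolis parameter at 70°N:
f = 2Ω sin φ = 2 × 7.29×10⁻⁵ × sin 70° = 1.37×10⁻⁴ s⁻¹
Pressure gradient: |∂P/∂n| = 300 Pa / 264000 m = 1.14×10⁻³ Pa/m
Geostrophic speed: V_g = |∂P/∂n|/(fρ) = 1.14×10⁻³/(1.37×10⁻⁴ × 1.11) = 7.47 m/s
Around a low, centrifugal force acts outward with Coriolis, so pressure-gradient force balances both:
(1/ρ)|∂P/∂n| = fV + V²/R  →  V² + fR·V − fR·V_g = 0
With fR = 1.37×10⁻⁴ × 384×10³ m = 52.6 m/s:
V = [−fR + √((fR)² + 4 fR V_g)]/2 = [−52.6 + √(52.6² + 4×52.6×7.47)]/2 = 6.64 m/s
Subgeostrophic (V < V_g = 7.47 m/s), as expected around a low.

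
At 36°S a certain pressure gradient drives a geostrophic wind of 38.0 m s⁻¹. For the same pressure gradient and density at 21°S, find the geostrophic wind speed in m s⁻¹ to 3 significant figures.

With the same pressure gradient and density, V_g ∝ 1/f ∝ 1/sin φ.
V₂ = V₁ · sin φ₁ / sin φ₂ = 38.0 × sin 36° / sin 21°
V₂ = 38.0 × 0.5878/0.3584 = 62.3 m s⁻¹

62.3 m s⁻¹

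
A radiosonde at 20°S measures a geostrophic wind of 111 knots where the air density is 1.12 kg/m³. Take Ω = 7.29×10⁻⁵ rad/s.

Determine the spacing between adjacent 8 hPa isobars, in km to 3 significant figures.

Coriolis parameter at 20°S:
f = 2Ω sin φ = 2 × 7.29×10⁻⁵ × sin 20° = 4.99×10⁻⁵ s⁻¹
Wind speed in SI: 111 knots = 57.1 m/s
Geostrophic balance rearranged: |∂P/∂n| = f ρ V_g
|∂P/∂n| = 4.99×10⁻⁵ × 1.12 × 57.1 = 3.19×10⁻³ Pa/m
Isobar spacing: Δn = ΔP/|∂P/∂n| = 800 Pa / 3.19×10⁻³ Pa/m = 250843 m ≈ 251 km

251 km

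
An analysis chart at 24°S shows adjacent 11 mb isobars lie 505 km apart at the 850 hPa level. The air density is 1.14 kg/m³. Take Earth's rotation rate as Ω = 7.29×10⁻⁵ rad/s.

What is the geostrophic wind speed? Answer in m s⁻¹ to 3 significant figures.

32.2 m s⁻¹

Coriolis parameter at 24°S:
f = 2Ω sin φ = 2 × 7.29×10⁻⁵ × sin 24° = 5.93×10⁻⁵ s⁻¹
Pressure gradient: |∂P/∂n| = 1100 Pa / 505000 m = 2.18×10⁻³ Pa/m
Geostrophic balance (pressure-gradient force = Coriolis force):
V_g = (1/(fρ)) |∂P/∂n| = 2.18×10⁻³ / (5.93×10⁻⁵ × 1.14) = 32.2 m/s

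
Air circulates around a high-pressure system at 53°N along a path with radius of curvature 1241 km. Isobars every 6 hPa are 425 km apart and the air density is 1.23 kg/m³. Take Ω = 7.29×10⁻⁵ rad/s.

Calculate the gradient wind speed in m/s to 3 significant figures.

Coriolis parameter at 53°N:
f = 2Ω sin φ = 2 × 7.29×10⁻⁵ × sin 53° = 1.16×10⁻⁴ s⁻¹
Pressure gradient: |∂P/∂n| = 600 Pa / 425000 m = 1.41×10⁻³ Pa/m
Geostrophic speed: V_g = |∂P/∂n|/(fρ) = 1.41×10⁻³/(1.16×10⁻⁴ × 1.23) = 9.86 m/s
Around a high, pressure-gradient force acts outward with centrifugal, so Coriolis balances both:
fV = (1/ρ)|∂P/∂n| + V²/R  →  V² − fR·V + fR·V_g = 0
With fR = 1.16×10⁻⁴ × 1241×10³ m = 145 m/s:
V = [fR − √((fR)² − 4 fR V_g)]/2 = [145 − √(145² − 4×145×9.86)]/2 = 10.6 m/s
Supergeostrophic (V > V_g = 9.86 m/s), as expected around a high.

10.6 m/s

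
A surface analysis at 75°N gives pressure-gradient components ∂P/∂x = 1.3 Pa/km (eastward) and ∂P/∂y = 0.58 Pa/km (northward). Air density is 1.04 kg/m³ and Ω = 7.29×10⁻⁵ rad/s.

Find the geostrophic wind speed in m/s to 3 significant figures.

9.72 m/s

Coriolis parameter at 75°N:
f = 2Ω sin φ = 2 × 7.29×10⁻⁵ × sin 75° = 1.41×10⁻⁴ s⁻¹
Component geostrophic relations (x east, y north):
u_g = −(1/(fρ)) ∂P/∂y,  v_g = (1/(fρ)) ∂P/∂x
u_g = −(0.58×10⁻³)/(1.41×10⁻⁴ × 1.04) = −3.96 m/s;  v_g = (1.3×10⁻³)/(1.41×10⁻⁴ × 1.04) = 8.88 m/s
|V_g| = √(u_g² + v_g²) = 9.72 m/s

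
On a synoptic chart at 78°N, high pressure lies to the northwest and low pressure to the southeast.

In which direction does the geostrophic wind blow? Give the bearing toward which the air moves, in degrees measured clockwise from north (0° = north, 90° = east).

The pressure-gradient force points toward the southeast (bearing 135°).
Geostrophic balance: in the Northern Hemisphere the Coriolis force deflects motion to the right, so the geostrophic wind blows 90° to the right of the pressure-gradient force (low pressure on the left).
Rotating 135° by 90° clockwise gives 225° — the wind blows toward the southwest.

225°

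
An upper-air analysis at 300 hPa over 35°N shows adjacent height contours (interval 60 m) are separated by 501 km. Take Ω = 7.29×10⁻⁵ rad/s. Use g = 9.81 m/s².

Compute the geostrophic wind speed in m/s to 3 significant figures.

Coriolis parameter at 35°N:
f = 2Ω sin φ = 2 × 7.29×10⁻⁵ × sin 35° = 8.36×10⁻⁵ s⁻¹
Height gradient: |∂Z/∂n| = 60 m / 501000 m = 1.20×10⁻⁴
On a pressure surface, geostrophic balance gives V_g = (g/f)|∂Z/∂n|:
V_g = 9.81 × 1.20×10⁻⁴ / 8.36×10⁻⁵ = 14.0 m/s

14.0 m/s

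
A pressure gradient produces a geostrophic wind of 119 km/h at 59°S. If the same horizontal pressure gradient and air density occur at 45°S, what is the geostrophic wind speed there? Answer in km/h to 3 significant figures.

144 km/h

With the same pressure gradient and density, V_g ∝ 1/f ∝ 1/sin φ.
V₂ = V₁ · sin φ₁ / sin φ₂ = 119 × sin 59° / sin 45°
V₂ = 119 × 0.8572/0.7071 = 144 km/h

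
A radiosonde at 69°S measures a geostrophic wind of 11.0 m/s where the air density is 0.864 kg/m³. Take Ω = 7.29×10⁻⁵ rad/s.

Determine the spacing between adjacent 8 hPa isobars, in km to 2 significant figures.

Coriolis parameter at 69°S:
f = 2Ω sin φ = 2 × 7.29×10⁻⁵ × sin 69° = 1.36×10⁻⁴ s⁻¹
Geostrophic balance rearranged: |∂P/∂n| = f ρ V_g
|∂P/∂n| = 1.36×10⁻⁴ × 0.864 × 11.0 = 1.29×10⁻³ Pa/m
Isobar spacing: Δn = ΔP/|∂P/∂n| = 800 Pa / 1.29×10⁻³ Pa/m = 618407 m ≈ 620 km

620 km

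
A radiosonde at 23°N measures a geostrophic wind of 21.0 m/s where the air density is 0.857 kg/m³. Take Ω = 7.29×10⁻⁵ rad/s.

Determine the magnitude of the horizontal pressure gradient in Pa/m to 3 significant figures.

1.03×10⁻³ Pa/m

Coriolis parameter at 23°N:
f = 2Ω sin φ = 2 × 7.29×10⁻⁵ × sin 23° = 5.70×10⁻⁵ s⁻¹
Geostrophic balance rearranged: |∂P/∂n| = f ρ V_g
|∂P/∂n| = 5.70×10⁻⁵ × 0.857 × 21.0 = 1.03×10⁻³ Pa/m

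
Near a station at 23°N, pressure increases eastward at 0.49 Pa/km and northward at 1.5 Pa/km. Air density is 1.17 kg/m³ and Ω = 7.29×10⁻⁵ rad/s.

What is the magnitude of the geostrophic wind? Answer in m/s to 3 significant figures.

23.7 m/s

Coriolis parameter at 23°N:
f = 2Ω sin φ = 2 × 7.29×10⁻⁵ × sin 23° = 5.70×10⁻⁵ s⁻¹
Component geostrophic relations (x east, y north):
u_g = −(1/(fρ)) ∂P/∂y,  v_g = (1/(fρ)) ∂P/∂x
u_g = −(1.5×10⁻³)/(5.70×10⁻⁵ × 1.17) = −22.5 m/s;  v_g = (0.49×10⁻³)/(5.70×10⁻⁵ × 1.17) = 7.35 m/s
|V_g| = √(u_g² + v_g²) = 23.7 m/s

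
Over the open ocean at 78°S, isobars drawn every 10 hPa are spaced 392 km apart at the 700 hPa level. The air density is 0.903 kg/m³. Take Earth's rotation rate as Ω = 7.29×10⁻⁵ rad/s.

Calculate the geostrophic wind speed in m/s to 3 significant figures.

19.8 m/s

Coriolis parameter at 78°S:
f = 2Ω sin φ = 2 × 7.29×10⁻⁵ × sin 78° = 1.43×10⁻⁴ s⁻¹
Pressure gradient: |∂P/∂n| = 1000 Pa / 392000 m = 2.55×10⁻³ Pa/m
Geostrophic balance (pressure-gradient force = Coriolis force):
V_g = (1/(fρ)) |∂P/∂n| = 2.55×10⁻³ / (1.43×10⁻⁴ × 0.903) = 19.8 m/s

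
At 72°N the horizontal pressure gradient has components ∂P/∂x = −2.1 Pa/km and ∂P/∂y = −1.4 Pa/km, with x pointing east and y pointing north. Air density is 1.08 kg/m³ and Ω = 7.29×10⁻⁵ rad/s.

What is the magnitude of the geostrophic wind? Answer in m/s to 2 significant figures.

17 m/s

Coriolis parameter at 72°N:
f = 2Ω sin φ = 2 × 7.29×10⁻⁵ × sin 72° = 1.39×10⁻⁴ s⁻¹
Component geostrophic relations (x east, y north):
u_g = −(1/(fρ)) ∂P/∂y,  v_g = (1/(fρ)) ∂P/∂x
u_g = −(−1.4×10⁻³)/(1.39×10⁻⁴ × 1.08) = 9.35 m/s;  v_g = (−2.1×10⁻³)/(1.39×10⁻⁴ × 1.08) = −14.0 m/s
|V_g| = √(u_g² + v_g²) = 16.9 m/s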